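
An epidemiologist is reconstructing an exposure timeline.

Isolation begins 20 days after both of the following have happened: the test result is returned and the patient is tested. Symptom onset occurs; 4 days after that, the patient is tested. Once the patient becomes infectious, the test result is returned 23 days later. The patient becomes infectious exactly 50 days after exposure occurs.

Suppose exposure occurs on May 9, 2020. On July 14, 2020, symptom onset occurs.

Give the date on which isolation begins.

August 10, 2020

Exposure occurs: May 9, 2020.
The patient becomes infectious: May 9, 2020 + 50 days = Jun 28, 2020.
The test result is returned: Jun 28, 2020 + 23 days = Jul 21, 2020.
Symptom onset occurs: Jul 14, 2020.
The patient is tested: Jul 14, 2020 + 4 days = Jul 18, 2020.
Both prerequisites met — the test result is returned (Jul 21, 2020), the patient is tested (Jul 18, 2020); the later is Jul 21, 2020.
Isolation begins: Jul 21, 2020 + 20 days = Aug 10, 2020.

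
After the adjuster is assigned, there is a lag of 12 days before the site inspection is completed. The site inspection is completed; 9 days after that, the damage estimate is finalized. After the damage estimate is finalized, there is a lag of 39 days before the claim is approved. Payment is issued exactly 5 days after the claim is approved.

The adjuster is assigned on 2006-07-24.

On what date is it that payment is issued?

2006-09-27

The adjuster is assigned: Jul 24, 2006.
The site inspection is completed: Jul 24, 2006 + 12 days = Aug 5, 2006.
The damage estimate is finalized: Aug 5, 2006 + 9 days = Aug 14, 2006.
The claim is approved: Aug 14, 2006 + 39 days = Sep 22, 2006.
Payment is issued: Sep 22, 2006 + 5 days = Sep 27, 2006.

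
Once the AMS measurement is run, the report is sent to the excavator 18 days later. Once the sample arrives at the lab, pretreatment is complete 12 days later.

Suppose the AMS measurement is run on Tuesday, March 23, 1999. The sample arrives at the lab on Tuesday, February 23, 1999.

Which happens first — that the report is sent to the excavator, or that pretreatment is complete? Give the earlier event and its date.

Pretreatment is complete — Sunday, March 7, 1999

The AMS measurement is run: Mar 23, 1999.
The report is sent to the excavator: Mar 23, 1999 + 18 days = Apr 10, 1999.
The sample arrives at the lab: Feb 23, 1999.
Pretreatment is complete: Feb 23, 1999 + 12 days = Mar 7, 1999.
Comparing: the report is sent to the excavator on Apr 10, 1999 vs pretreatment is complete on Mar 7, 1999. Earlier: pretreatment is complete.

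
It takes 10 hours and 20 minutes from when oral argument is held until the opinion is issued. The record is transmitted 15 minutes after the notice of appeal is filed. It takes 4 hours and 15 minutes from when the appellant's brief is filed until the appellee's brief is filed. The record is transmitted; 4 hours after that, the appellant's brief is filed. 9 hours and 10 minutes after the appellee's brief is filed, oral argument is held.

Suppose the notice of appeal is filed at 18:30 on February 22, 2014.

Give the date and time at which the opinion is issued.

22:30 on February 23, 2014

The notice of appeal is filed: 18:30 Feb 22, 2014.
The record is transmitted: 18:30 Feb 22, 2014 + 15m = 18:45 Feb 22, 2014.
The appellant's brief is filed: 18:45 Feb 22, 2014 + 4h = 22:45 Feb 22, 2014.
The appellee's brief is filed: 22:45 Feb 22, 2014 + 4h15m = 03:00 Feb 23, 2014.
Oral argument is held: 03:00 Feb 23, 2014 + 9h10m = 12:10 Feb 23, 2014.
The opinion is issued: 12:10 Feb 23, 2014 + 10h20m = 22:30 Feb 23, 2014.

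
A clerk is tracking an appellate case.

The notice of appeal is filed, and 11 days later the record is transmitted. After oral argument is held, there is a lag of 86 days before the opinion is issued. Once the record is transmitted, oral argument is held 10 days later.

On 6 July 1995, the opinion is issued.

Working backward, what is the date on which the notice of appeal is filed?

21 March 1995

The opinion is issued: Jul 6, 1995.
Oral argument is held: Jul 6, 1995 − 86 days = Apr 11, 1995.
The record is transmitted: Apr 11, 1995 − 10 days = Apr 1, 1995.
The notice of appeal is filed: Apr 1, 1995 − 11 days = Mar 21, 1995.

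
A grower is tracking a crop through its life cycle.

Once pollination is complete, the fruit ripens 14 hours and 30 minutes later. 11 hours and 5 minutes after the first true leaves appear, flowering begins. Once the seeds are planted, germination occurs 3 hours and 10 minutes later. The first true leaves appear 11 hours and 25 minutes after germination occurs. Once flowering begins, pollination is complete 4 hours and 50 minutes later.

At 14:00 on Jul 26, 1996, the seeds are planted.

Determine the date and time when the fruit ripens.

The seeds are planted: 14:00 Jul 26, 1996.
Germination occurs: 14:00 Jul 26, 1996 + 3h10m = 17:10 Jul 26, 1996.
The first true leaves appear: 17:10 Jul 26, 1996 + 11h25m = 04:35 Jul 27, 1996.
Flowering begins: 04:35 Jul 27, 1996 + 11h05m = 15:40 Jul 27, 1996.
Pollination is complete: 15:40 Jul 27, 1996 + 4h50m = 20:30 Jul 27, 1996.
The fruit ripens: 20:30 Jul 27, 1996 + 14h30m = 11:00 Jul 28, 1996.

11:00 on Jul 28, 1996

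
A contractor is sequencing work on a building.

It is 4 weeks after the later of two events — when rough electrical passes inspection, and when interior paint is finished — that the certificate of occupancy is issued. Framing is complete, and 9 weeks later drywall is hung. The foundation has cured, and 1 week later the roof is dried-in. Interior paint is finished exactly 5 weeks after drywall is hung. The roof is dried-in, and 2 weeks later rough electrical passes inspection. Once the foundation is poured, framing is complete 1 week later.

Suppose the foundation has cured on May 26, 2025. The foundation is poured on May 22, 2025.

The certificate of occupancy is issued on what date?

Oct 2, 2025

The foundation has cured: May 26, 2025.
The roof is dried-in: May 26, 2025 + 1 week = Jun 2, 2025.
Rough electrical passes inspection: Jun 2, 2025 + 2 weeks = Jun 16, 2025.
The foundation is poured: May 22, 2025.
Framing is complete: May 22, 2025 + 1 week = May 29, 2025.
Drywall is hung: May 29, 2025 + 9 weeks = Jul 31, 2025.
Interior paint is finished: Jul 31, 2025 + 5 weeks = Sep 4, 2025.
Both prerequisites met — rough electrical passes inspection (Jun 16, 2025), interior paint is finished (Sep 4, 2025); the later is Sep 4, 2025.
The certificate of occupancy is issued: Sep 4, 2025 + 4 weeks = Oct 2, 2025.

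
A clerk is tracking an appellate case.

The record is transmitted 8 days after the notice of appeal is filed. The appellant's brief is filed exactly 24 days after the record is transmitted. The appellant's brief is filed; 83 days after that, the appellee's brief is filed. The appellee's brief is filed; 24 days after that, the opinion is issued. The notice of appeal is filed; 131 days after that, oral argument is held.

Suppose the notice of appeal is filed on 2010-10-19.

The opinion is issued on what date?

The notice of appeal is filed: Oct 19, 2010.
The record is transmitted: Oct 19, 2010 + 8 days = Oct 27, 2010.
The appellant's brief is filed: Oct 27, 2010 + 24 days = Nov 20, 2010.
The appellee's brief is filed: Nov 20, 2010 + 83 days = Feb 11, 2011.
The opinion is issued: Feb 11, 2011 + 24 days = Mar 7, 2011.

2011-03-07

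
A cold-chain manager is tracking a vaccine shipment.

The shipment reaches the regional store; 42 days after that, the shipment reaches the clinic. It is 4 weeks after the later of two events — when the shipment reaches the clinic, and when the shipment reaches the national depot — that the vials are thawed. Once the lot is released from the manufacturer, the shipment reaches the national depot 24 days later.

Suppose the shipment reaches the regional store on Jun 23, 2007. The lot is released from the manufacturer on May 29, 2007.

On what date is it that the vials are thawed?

The shipment reaches the regional store: Jun 23, 2007.
The shipment reaches the clinic: Jun 23, 2007 + 42 days = Aug 4, 2007.
The lot is released from the manufacturer: May 29, 2007.
The shipment reaches the national depot: May 29, 2007 + 24 days = Jun 22, 2007.
Both prerequisites met — the shipment reaches the clinic (Aug 4, 2007), the shipment reaches the national depot (Jun 22, 2007); the later is Aug 4, 2007.
The vials are thawed: Aug 4, 2007 + 4 weeks = Sep 1, 2007.

Sep 1, 2007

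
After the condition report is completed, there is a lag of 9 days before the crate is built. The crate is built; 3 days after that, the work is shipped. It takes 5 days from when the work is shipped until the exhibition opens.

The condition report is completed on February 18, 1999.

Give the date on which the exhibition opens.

The condition report is completed: Feb 18, 1999.
The crate is built: Feb 18, 1999 + 9 days = Feb 27, 1999.
The work is shipped: Feb 27, 1999 + 3 days = Mar 2, 1999.
The exhibition opens: Mar 2, 1999 + 5 days = Mar 7, 1999.

March 7, 1999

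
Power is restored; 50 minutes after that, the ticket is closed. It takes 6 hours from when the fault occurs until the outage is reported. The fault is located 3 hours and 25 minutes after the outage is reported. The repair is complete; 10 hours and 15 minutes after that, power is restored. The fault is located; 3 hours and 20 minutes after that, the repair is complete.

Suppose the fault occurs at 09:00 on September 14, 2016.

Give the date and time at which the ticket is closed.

The fault occurs: 09:00 Sep 14, 2016.
The outage is reported: 09:00 Sep 14, 2016 + 6h = 15:00 Sep 14, 2016.
The fault is located: 15:00 Sep 14, 2016 + 3h25m = 18:25 Sep 14, 2016.
The repair is complete: 18:25 Sep 14, 2016 + 3h20m = 21:45 Sep 14, 2016.
Power is restored: 21:45 Sep 14, 2016 + 10h15m = 08:00 Sep 15, 2016.
The ticket is closed: 08:00 Sep 15, 2016 + 50m = 08:50 Sep 15, 2016.

08:50 on September 15, 2016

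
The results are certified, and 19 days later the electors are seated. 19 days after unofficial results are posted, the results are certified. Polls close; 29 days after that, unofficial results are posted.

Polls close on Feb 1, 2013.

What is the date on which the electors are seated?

Apr 9, 2013

Polls close: Feb 1, 2013.
Unofficial results are posted: Feb 1, 2013 + 29 days = Mar 2, 2013.
The results are certified: Mar 2, 2013 + 19 days = Mar 21, 2013.
The electors are seated: Mar 21, 2013 + 19 days = Apr 9, 2013.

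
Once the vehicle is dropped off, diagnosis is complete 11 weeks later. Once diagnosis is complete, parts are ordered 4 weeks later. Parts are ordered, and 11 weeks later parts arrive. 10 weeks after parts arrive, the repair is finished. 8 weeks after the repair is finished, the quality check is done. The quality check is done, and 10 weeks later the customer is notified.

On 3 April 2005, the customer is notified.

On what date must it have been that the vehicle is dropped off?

21 March 2004

The customer is notified: Apr 3, 2005.
The quality check is done: Apr 3, 2005 − 10 weeks = Jan 23, 2005.
The repair is finished: Jan 23, 2005 − 8 weeks = Nov 28, 2004.
Parts arrive: Nov 28, 2004 − 10 weeks = Sep 19, 2004.
Parts are ordered: Sep 19, 2004 − 11 weeks = Jul 4, 2004.
Diagnosis is complete: Jul 4, 2004 − 4 weeks = Jun 6, 2004.
The vehicle is dropped off: Jun 6, 2004 − 11 weeks = Mar 21, 2004.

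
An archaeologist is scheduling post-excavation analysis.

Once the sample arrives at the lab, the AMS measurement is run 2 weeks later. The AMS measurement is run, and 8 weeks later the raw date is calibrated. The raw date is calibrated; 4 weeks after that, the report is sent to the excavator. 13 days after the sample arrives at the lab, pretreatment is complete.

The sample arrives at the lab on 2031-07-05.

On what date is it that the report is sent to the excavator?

The sample arrives at the lab: Jul 5, 2031.
The AMS measurement is run: Jul 5, 2031 + 2 weeks = Jul 19, 2031.
The raw date is calibrated: Jul 19, 2031 + 8 weeks = Sep 13, 2031.
The report is sent to the excavator: Sep 13, 2031 + 4 weeks = Oct 11, 2031.

2031-10-11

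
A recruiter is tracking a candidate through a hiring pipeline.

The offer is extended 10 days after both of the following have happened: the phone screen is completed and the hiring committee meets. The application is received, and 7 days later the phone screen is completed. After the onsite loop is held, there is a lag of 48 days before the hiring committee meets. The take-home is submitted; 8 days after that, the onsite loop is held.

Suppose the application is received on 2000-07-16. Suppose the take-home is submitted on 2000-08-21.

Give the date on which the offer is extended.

The application is received: Jul 16, 2000.
The phone screen is completed: Jul 16, 2000 + 7 days = Jul 23, 2000.
The take-home is submitted: Aug 21, 2000.
The onsite loop is held: Aug 21, 2000 + 8 days = Aug 29, 2000.
The hiring committee meets: Aug 29, 2000 + 48 days = Oct 16, 2000.
Both prerequisites met — the phone screen is completed (Jul 23, 2000), the hiring committee meets (Oct 16, 2000); the later is Oct 16, 2000.
The offer is extended: Oct 16, 2000 + 10 days = Oct 26, 2000.

2000-10-26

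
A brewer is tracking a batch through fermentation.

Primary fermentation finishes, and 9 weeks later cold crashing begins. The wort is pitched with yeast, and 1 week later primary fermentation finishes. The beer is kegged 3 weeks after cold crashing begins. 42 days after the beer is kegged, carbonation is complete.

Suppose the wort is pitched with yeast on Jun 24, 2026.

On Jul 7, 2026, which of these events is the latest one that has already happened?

The wort is pitched with yeast: Jun 24, 2026.
Primary fermentation finishes: Jun 24, 2026 + 1 week = Jul 1, 2026.
Cold crashing begins: Jul 1, 2026 + 9 weeks = Sep 2, 2026.
The beer is kegged: Sep 2, 2026 + 3 weeks = Sep 23, 2026.
Carbonation is complete: Sep 23, 2026 + 42 days = Nov 4, 2026.
Jul 7, 2026 falls between when primary fermentation finishes (Jul 1, 2026) and when cold crashing begins (Sep 2, 2026).

Primary fermentation finishes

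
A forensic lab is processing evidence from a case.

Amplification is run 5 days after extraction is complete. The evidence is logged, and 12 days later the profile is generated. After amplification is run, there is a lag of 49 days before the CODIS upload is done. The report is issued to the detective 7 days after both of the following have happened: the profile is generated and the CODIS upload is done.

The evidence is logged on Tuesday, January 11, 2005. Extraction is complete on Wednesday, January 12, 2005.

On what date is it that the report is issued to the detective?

Monday, March 14, 2005

The evidence is logged: Jan 11, 2005.
The profile is generated: Jan 11, 2005 + 12 days = Jan 23, 2005.
Extraction is complete: Jan 12, 2005.
Amplification is run: Jan 12, 2005 + 5 days = Jan 17, 2005.
The CODIS upload is done: Jan 17, 2005 + 49 days = Mar 7, 2005.
Both prerequisites met — the profile is generated (Jan 23, 2005), the CODIS upload is done (Mar 7, 2005); the later is Mar 7, 2005.
The report is issued to the detective: Mar 7, 2005 + 7 days = Mar 14, 2005.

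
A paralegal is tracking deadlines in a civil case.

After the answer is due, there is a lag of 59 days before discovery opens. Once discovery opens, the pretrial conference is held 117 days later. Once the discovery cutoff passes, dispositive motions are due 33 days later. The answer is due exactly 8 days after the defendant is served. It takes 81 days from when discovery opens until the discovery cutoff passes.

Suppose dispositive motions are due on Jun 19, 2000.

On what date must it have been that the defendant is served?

Dispositive motions are due: Jun 19, 2000.
The discovery cutoff passes: Jun 19, 2000 − 33 days = May 17, 2000.
Discovery opens: May 17, 2000 − 81 days = Feb 26, 2000.
The answer is due: Feb 26, 2000 − 59 days = Dec 29, 1999.
The defendant is served: Dec 29, 1999 − 8 days = Dec 21, 1999.

Dec 21, 1999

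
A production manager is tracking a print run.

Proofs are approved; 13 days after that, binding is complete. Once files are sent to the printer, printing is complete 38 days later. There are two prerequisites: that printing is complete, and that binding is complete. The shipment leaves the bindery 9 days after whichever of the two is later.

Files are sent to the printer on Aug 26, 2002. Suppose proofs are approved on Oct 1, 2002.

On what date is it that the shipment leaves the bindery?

Files are sent to the printer: Aug 26, 2002.
Printing is complete: Aug 26, 2002 + 38 days = Oct 3, 2002.
Proofs are approved: Oct 1, 2002.
Binding is complete: Oct 1, 2002 + 13 days = Oct 14, 2002.
Both prerequisites met — printing is complete (Oct 3, 2002), binding is complete (Oct 14, 2002); the later is Oct 14, 2002.
The shipment leaves the bindery: Oct 14, 2002 + 9 days = Oct 23, 2002.

Oct 23, 2002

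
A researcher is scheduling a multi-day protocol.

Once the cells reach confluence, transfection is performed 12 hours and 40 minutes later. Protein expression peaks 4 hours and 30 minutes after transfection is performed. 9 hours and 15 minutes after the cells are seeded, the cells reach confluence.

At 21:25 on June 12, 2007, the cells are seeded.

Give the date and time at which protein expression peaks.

23:50 on June 13, 2007

The cells are seeded: 21:25 Jun 12, 2007.
The cells reach confluence: 21:25 Jun 12, 2007 + 9h15m = 06:40 Jun 13, 2007.
Transfection is performed: 06:40 Jun 13, 2007 + 12h40m = 19:20 Jun 13, 2007.
Protein expression peaks: 19:20 Jun 13, 2007 + 4h30m = 23:50 Jun 13, 2007.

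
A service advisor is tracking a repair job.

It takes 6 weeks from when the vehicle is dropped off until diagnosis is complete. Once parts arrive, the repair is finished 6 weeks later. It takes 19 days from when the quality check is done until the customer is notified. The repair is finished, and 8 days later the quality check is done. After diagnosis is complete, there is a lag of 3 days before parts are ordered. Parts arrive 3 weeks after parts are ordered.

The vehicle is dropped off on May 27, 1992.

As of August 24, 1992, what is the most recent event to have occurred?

The vehicle is dropped off: May 27, 1992.
Diagnosis is complete: May 27, 1992 + 6 weeks = Jul 8, 1992.
Parts are ordered: Jul 8, 1992 + 3 days = Jul 11, 1992.
Parts arrive: Jul 11, 1992 + 3 weeks = Aug 1, 1992.
The repair is finished: Aug 1, 1992 + 6 weeks = Sep 12, 1992.
The quality check is done: Sep 12, 1992 + 8 days = Sep 20, 1992.
The customer is notified: Sep 20, 1992 + 19 days = Oct 9, 1992.
Aug 24, 1992 falls between when parts arrive (Aug 1, 1992) and when the repair is finished (Sep 12, 1992).

Parts arrive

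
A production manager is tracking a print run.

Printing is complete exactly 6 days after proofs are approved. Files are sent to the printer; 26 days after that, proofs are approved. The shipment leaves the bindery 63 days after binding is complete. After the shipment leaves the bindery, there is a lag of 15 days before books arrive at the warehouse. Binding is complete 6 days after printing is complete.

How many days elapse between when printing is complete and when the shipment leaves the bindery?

69 days

Causal path: printing is complete → binding is complete → the shipment leaves the bindery.
Total delay along the path: 6 + 63 = 69 days.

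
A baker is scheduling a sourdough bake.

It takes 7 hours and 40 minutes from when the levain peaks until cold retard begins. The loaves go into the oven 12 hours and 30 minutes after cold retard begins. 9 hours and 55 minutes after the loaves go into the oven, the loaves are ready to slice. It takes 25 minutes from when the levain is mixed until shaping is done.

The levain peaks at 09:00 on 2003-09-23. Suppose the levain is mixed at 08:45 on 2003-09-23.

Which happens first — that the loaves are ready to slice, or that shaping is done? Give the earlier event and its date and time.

The levain peaks: 09:00 Sep 23, 2003.
Cold retard begins: 09:00 Sep 23, 2003 + 7h40m = 16:40 Sep 23, 2003.
The loaves go into the oven: 16:40 Sep 23, 2003 + 12h30m = 05:10 Sep 24, 2003.
The loaves are ready to slice: 05:10 Sep 24, 2003 + 9h55m = 15:05 Sep 24, 2003.
The levain is mixed: 08:45 Sep 23, 2003.
Shaping is done: 08:45 Sep 23, 2003 + 25m = 09:10 Sep 23, 2003.
Comparing: the loaves are ready to slice at 15:05 Sep 24, 2003 vs shaping is done at 09:10 Sep 23, 2003. Earlier: shaping is done.

Shaping is done — 09:10 on 2003-09-23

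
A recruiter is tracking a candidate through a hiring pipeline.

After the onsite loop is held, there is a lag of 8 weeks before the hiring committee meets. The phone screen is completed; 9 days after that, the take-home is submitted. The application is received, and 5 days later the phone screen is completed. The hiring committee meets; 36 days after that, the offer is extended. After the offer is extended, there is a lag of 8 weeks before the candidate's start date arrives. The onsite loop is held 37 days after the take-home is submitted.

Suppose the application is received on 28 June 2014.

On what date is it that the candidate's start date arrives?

13 January 2015

The application is received: Jun 28, 2014.
The phone screen is completed: Jun 28, 2014 + 5 days = Jul 3, 2014.
The take-home is submitted: Jul 3, 2014 + 9 days = Jul 12, 2014.
The onsite loop is held: Jul 12, 2014 + 37 days = Aug 18, 2014.
The hiring committee meets: Aug 18, 2014 + 8 weeks = Oct 13, 2014.
The offer is extended: Oct 13, 2014 + 36 days = Nov 18, 2014.
The candidate's start date arrives: Nov 18, 2014 + 8 weeks = Jan 13, 2015.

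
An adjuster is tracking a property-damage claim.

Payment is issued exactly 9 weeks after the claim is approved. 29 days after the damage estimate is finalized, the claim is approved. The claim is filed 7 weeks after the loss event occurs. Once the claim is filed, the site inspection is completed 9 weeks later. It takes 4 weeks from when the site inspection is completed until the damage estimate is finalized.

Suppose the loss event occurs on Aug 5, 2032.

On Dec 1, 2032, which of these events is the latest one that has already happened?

The loss event occurs: Aug 5, 2032.
The claim is filed: Aug 5, 2032 + 7 weeks = Sep 23, 2032.
The site inspection is completed: Sep 23, 2032 + 9 weeks = Nov 25, 2032.
The damage estimate is finalized: Nov 25, 2032 + 4 weeks = Dec 23, 2032.
The claim is approved: Dec 23, 2032 + 29 days = Jan 21, 2033.
Payment is issued: Jan 21, 2033 + 9 weeks = Mar 25, 2033.
Dec 1, 2032 falls between when the site inspection is completed (Nov 25, 2032) and when the damage estimate is finalized (Dec 23, 2032).

The site inspection is completed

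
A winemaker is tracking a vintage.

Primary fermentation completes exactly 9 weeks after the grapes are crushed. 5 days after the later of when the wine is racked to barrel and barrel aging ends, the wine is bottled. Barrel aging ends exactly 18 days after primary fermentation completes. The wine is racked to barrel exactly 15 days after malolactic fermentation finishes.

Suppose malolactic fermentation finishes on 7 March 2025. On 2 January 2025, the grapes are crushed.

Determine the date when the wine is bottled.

29 March 2025

Malolactic fermentation finishes: Mar 7, 2025.
The wine is racked to barrel: Mar 7, 2025 + 15 days = Mar 22, 2025.
The grapes are crushed: Jan 2, 2025.
Primary fermentation completes: Jan 2, 2025 + 9 weeks = Mar 6, 2025.
Barrel aging ends: Mar 6, 2025 + 18 days = Mar 24, 2025.
Both prerequisites met — the wine is racked to barrel (Mar 22, 2025), barrel aging ends (Mar 24, 2025); the later is Mar 24, 2025.
The wine is bottled: Mar 24, 2025 + 5 days = Mar 29, 2025.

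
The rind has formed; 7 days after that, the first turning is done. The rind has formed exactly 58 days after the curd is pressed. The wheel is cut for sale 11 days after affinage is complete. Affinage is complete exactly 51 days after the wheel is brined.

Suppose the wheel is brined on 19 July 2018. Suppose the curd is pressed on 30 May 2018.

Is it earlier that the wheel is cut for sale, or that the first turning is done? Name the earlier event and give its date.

The first turning is done — 3 August 2018

The wheel is brined: Jul 19, 2018.
Affinage is complete: Jul 19, 2018 + 51 days = Sep 8, 2018.
The wheel is cut for sale: Sep 8, 2018 + 11 days = Sep 19, 2018.
The curd is pressed: May 30, 2018.
The rind has formed: May 30, 2018 + 58 days = Jul 27, 2018.
The first turning is done: Jul 27, 2018 + 7 days = Aug 3, 2018.
Comparing: the wheel is cut for sale on Sep 19, 2018 vs the first turning is done on Aug 3, 2018. Earlier: the first turning is done.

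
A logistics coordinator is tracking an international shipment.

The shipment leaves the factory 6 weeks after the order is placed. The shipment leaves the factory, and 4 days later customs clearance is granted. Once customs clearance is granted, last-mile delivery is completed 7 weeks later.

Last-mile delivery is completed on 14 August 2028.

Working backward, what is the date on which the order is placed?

11 May 2028

Last-mile delivery is completed: Aug 14, 2028.
Customs clearance is granted: Aug 14, 2028 − 7 weeks = Jun 26, 2028.
The shipment leaves the factory: Jun 26, 2028 − 4 days = Jun 22, 2028.
The order is placed: Jun 22, 2028 − 6 weeks = May 11, 2028.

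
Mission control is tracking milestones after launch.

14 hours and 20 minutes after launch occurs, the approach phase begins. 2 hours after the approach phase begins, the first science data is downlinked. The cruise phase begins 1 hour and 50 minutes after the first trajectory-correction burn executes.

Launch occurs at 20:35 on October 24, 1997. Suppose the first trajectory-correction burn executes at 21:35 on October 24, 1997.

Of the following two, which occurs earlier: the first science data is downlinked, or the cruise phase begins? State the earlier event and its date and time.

Launch occurs: 20:35 Oct 24, 1997.
The approach phase begins: 20:35 Oct 24, 1997 + 14h20m = 10:55 Oct 25, 1997.
The first science data is downlinked: 10:55 Oct 25, 1997 + 2h = 12:55 Oct 25, 1997.
The first trajectory-correction burn executes: 21:35 Oct 24, 1997.
The cruise phase begins: 21:35 Oct 24, 1997 + 1h50m = 23:25 Oct 24, 1997.
Comparing: the first science data is downlinked at 12:55 Oct 25, 1997 vs the cruise phase begins at 23:25 Oct 24, 1997. Earlier: the cruise phase begins.

The cruise phase begins — 23:25 on October 24, 1997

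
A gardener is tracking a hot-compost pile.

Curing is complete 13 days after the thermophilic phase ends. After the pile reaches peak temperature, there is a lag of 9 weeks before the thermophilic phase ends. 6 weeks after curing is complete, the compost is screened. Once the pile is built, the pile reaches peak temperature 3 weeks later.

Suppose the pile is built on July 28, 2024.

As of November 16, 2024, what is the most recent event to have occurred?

Curing is complete

The pile is built: Jul 28, 2024.
The pile reaches peak temperature: Jul 28, 2024 + 3 weeks = Aug 18, 2024.
The thermophilic phase ends: Aug 18, 2024 + 9 weeks = Oct 20, 2024.
Curing is complete: Oct 20, 2024 + 13 days = Nov 2, 2024.
The compost is screened: Nov 2, 2024 + 6 weeks = Dec 14, 2024.
Nov 16, 2024 falls between when curing is complete (Nov 2, 2024) and when the compost is screened (Dec 14, 2024).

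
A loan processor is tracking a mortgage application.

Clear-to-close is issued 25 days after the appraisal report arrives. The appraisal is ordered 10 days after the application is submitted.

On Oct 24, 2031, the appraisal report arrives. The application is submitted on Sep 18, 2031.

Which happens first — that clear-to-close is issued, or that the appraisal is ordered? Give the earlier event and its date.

The appraisal report arrives: Oct 24, 2031.
Clear-to-close is issued: Oct 24, 2031 + 25 days = Nov 18, 2031.
The application is submitted: Sep 18, 2031.
The appraisal is ordered: Sep 18, 2031 + 10 days = Sep 28, 2031.
Comparing: clear-to-close is issued on Nov 18, 2031 vs the appraisal is ordered on Sep 28, 2031. Earlier: the appraisal is ordered.

The appraisal is ordered — Sep 28, 2031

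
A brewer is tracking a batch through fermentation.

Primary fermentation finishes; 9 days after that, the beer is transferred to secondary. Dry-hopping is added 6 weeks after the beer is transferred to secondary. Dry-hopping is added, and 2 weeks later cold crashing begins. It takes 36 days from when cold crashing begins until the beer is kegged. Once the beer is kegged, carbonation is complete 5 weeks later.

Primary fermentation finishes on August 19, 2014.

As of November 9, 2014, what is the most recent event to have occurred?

Cold crashing begins

Primary fermentation finishes: Aug 19, 2014.
The beer is transferred to secondary: Aug 19, 2014 + 9 days = Aug 28, 2014.
Dry-hopping is added: Aug 28, 2014 + 6 weeks = Oct 9, 2014.
Cold crashing begins: Oct 9, 2014 + 2 weeks = Oct 23, 2014.
The beer is kegged: Oct 23, 2014 + 36 days = Nov 28, 2014.
Carbonation is complete: Nov 28, 2014 + 5 weeks = Jan 2, 2015.
Nov 9, 2014 falls between when cold crashing begins (Oct 23, 2014) and when the beer is kegged (Nov 28, 2014).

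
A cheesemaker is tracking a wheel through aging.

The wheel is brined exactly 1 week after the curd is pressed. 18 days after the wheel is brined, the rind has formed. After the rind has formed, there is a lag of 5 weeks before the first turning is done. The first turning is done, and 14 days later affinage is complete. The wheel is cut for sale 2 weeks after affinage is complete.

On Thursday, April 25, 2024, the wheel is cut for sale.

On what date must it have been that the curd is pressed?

The wheel is cut for sale: Apr 25, 2024.
Affinage is complete: Apr 25, 2024 − 2 weeks = Apr 11, 2024.
The first turning is done: Apr 11, 2024 − 14 days = Mar 28, 2024.
The rind has formed: Mar 28, 2024 − 5 weeks = Feb 22, 2024.
The wheel is brined: Feb 22, 2024 − 18 days = Feb 4, 2024.
The curd is pressed: Feb 4, 2024 − 1 week = Jan 28, 2024.

Sunday, January 28, 2024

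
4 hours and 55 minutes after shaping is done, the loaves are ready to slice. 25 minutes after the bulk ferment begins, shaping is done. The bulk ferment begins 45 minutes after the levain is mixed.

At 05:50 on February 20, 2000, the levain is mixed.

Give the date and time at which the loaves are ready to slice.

11:55 on February 20, 2000

The levain is mixed: 05:50 Feb 20, 2000.
The bulk ferment begins: 05:50 Feb 20, 2000 + 45m = 06:35 Feb 20, 2000.
Shaping is done: 06:35 Feb 20, 2000 + 25m = 07:00 Feb 20, 2000.
The loaves are ready to slice: 07:00 Feb 20, 2000 + 4h55m = 11:55 Feb 20, 2000.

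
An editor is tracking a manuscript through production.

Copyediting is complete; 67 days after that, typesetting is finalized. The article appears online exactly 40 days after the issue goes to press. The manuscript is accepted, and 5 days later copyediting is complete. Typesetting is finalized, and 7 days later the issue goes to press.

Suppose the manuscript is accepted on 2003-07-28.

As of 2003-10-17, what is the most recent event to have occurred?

The issue goes to press

The manuscript is accepted: Jul 28, 2003.
Copyediting is complete: Jul 28, 2003 + 5 days = Aug 2, 2003.
Typesetting is finalized: Aug 2, 2003 + 67 days = Oct 8, 2003.
The issue goes to press: Oct 8, 2003 + 7 days = Oct 15, 2003.
The article appears online: Oct 15, 2003 + 40 days = Nov 24, 2003.
Oct 17, 2003 falls between when the issue goes to press (Oct 15, 2003) and when the article appears online (Nov 24, 2003).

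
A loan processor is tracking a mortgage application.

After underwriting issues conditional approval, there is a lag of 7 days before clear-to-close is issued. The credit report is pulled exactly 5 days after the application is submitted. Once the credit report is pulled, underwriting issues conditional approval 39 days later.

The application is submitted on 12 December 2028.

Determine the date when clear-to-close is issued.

The application is submitted: Dec 12, 2028.
The credit report is pulled: Dec 12, 2028 + 5 days = Dec 17, 2028.
Underwriting issues conditional approval: Dec 17, 2028 + 39 days = Jan 25, 2029.
Clear-to-close is issued: Jan 25, 2029 + 7 days = Feb 1, 2029.

1 February 2029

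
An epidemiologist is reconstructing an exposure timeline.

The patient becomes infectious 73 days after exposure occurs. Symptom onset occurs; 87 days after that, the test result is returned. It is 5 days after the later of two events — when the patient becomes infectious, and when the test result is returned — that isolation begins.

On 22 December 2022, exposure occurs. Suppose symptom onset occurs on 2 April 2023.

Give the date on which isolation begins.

Exposure occurs: Dec 22, 2022.
The patient becomes infectious: Dec 22, 2022 + 73 days = Mar 5, 2023.
Symptom onset occurs: Apr 2, 2023.
The test result is returned: Apr 2, 2023 + 87 days = Jun 28, 2023.
Both prerequisites met — the patient becomes infectious (Mar 5, 2023), the test result is returned (Jun 28, 2023); the later is Jun 28, 2023.
Isolation begins: Jun 28, 2023 + 5 days = Jul 3, 2023.

3 July 2023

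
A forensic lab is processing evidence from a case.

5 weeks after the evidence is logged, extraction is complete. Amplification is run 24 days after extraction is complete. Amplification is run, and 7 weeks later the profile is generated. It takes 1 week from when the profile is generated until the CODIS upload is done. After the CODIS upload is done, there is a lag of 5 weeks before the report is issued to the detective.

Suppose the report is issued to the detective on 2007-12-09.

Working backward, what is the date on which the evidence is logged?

2007-07-12

The report is issued to the detective: Dec 9, 2007.
The CODIS upload is done: Dec 9, 2007 − 5 weeks = Nov 4, 2007.
The profile is generated: Nov 4, 2007 − 1 week = Oct 28, 2007.
Amplification is run: Oct 28, 2007 − 7 weeks = Sep 9, 2007.
Extraction is complete: Sep 9, 2007 − 24 days = Aug 16, 2007.
The evidence is logged: Aug 16, 2007 − 5 weeks = Jul 12, 2007.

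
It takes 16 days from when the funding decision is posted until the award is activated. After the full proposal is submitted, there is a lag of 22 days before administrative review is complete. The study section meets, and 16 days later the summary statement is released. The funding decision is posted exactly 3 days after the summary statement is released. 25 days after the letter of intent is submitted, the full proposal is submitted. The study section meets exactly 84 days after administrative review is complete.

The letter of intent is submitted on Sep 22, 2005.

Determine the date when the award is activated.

Mar 7, 2006

The letter of intent is submitted: Sep 22, 2005.
The full proposal is submitted: Sep 22, 2005 + 25 days = Oct 17, 2005.
Administrative review is complete: Oct 17, 2005 + 22 days = Nov 8, 2005.
The study section meets: Nov 8, 2005 + 84 days = Jan 31, 2006.
The summary statement is released: Jan 31, 2006 + 16 days = Feb 16, 2006.
The funding decision is posted: Feb 16, 2006 + 3 days = Feb 19, 2006.
The award is activated: Feb 19, 2006 + 16 days = Mar 7, 2006.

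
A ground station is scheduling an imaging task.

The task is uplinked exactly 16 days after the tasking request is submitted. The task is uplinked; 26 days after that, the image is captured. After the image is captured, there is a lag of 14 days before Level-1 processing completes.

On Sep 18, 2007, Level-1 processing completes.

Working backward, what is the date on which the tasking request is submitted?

Level-1 processing completes: Sep 18, 2007.
The image is captured: Sep 18, 2007 − 14 days = Sep 4, 2007.
The task is uplinked: Sep 4, 2007 − 26 days = Aug 9, 2007.
The tasking request is submitted: Aug 9, 2007 − 16 days = Jul 24, 2007.

Jul 24, 2007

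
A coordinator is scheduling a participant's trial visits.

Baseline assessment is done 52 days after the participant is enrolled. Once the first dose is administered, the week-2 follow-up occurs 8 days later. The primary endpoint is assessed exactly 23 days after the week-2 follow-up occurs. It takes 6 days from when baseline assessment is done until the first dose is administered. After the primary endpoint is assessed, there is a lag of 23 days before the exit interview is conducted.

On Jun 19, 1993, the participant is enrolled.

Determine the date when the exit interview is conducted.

Oct 9, 1993

The participant is enrolled: Jun 19, 1993.
Baseline assessment is done: Jun 19, 1993 + 52 days = Aug 10, 1993.
The first dose is administered: Aug 10, 1993 + 6 days = Aug 16, 1993.
The week-2 follow-up occurs: Aug 16, 1993 + 8 days = Aug 24, 1993.
The primary endpoint is assessed: Aug 24, 1993 + 23 days = Sep 16, 1993.
The exit interview is conducted: Sep 16, 1993 + 23 days = Oct 9, 1993.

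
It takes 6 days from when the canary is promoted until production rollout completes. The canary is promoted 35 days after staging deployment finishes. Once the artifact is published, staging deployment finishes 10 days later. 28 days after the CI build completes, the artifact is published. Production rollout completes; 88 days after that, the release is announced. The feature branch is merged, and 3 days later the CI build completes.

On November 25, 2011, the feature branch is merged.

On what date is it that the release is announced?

May 13, 2012

The feature branch is merged: Nov 25, 2011.
The CI build completes: Nov 25, 2011 + 3 days = Nov 28, 2011.
The artifact is published: Nov 28, 2011 + 28 days = Dec 26, 2011.
Staging deployment finishes: Dec 26, 2011 + 10 days = Jan 5, 2012.
The canary is promoted: Jan 5, 2012 + 35 days = Feb 9, 2012.
Production rollout completes: Feb 9, 2012 + 6 days = Feb 15, 2012.
The release is announced: Feb 15, 2012 + 88 days = May 13, 2012.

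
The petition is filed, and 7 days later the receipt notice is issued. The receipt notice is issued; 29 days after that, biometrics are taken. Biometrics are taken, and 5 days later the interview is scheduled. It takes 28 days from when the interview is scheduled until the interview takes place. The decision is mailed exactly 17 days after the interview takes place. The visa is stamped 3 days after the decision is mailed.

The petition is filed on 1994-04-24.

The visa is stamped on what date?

1994-07-22

The petition is filed: Apr 24, 1994.
The receipt notice is issued: Apr 24, 1994 + 7 days = May 1, 1994.
Biometrics are taken: May 1, 1994 + 29 days = May 30, 1994.
The interview is scheduled: May 30, 1994 + 5 days = Jun 4, 1994.
The interview takes place: Jun 4, 1994 + 28 days = Jul 2, 1994.
The decision is mailed: Jul 2, 1994 + 17 days = Jul 19, 1994.
The visa is stamped: Jul 19, 1994 + 3 days = Jul 22, 1994.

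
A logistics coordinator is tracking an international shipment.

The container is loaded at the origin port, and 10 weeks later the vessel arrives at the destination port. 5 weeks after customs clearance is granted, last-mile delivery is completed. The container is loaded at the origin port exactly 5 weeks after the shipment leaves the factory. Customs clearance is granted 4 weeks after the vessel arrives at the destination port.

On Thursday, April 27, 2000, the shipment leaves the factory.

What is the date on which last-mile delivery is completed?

Thursday, October 12, 2000

The shipment leaves the factory: Apr 27, 2000.
The container is loaded at the origin port: Apr 27, 2000 + 5 weeks = Jun 1, 2000.
The vessel arrives at the destination port: Jun 1, 2000 + 10 weeks = Aug 10, 2000.
Customs clearance is granted: Aug 10, 2000 + 4 weeks = Sep 7, 2000.
Last-mile delivery is completed: Sep 7, 2000 + 5 weeks = Oct 12, 2000.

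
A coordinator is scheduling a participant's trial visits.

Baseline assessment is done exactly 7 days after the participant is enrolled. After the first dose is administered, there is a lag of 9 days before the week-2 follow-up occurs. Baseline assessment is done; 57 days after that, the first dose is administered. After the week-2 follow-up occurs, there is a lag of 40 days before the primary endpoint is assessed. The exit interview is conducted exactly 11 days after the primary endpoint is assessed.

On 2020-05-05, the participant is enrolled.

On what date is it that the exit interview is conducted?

2020-09-06

The participant is enrolled: May 5, 2020.
Baseline assessment is done: May 5, 2020 + 7 days = May 12, 2020.
The first dose is administered: May 12, 2020 + 57 days = Jul 8, 2020.
The week-2 follow-up occurs: Jul 8, 2020 + 9 days = Jul 17, 2020.
The primary endpoint is assessed: Jul 17, 2020 + 40 days = Aug 26, 2020.
The exit interview is conducted: Aug 26, 2020 + 11 days = Sep 6, 2020.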